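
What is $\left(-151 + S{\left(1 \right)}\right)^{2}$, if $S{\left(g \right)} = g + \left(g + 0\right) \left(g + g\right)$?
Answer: $21904$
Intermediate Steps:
$S{\left(g \right)} = g + 2 g^{2}$ ($S{\left(g \right)} = g + g 2 g = g + 2 g^{2}$)
$\left(-151 + S{\left(1 \right)}\right)^{2} = \left(-151 + 1 \left(1 + 2 \cdot 1\right)\right)^{2} = \left(-151 + 1 \left(1 + 2\right)\right)^{2} = \left(-151 + 1 \cdot 3\right)^{2} = \left(-151 + 3\right)^{2} = \left(-148\right)^{2} = 21904$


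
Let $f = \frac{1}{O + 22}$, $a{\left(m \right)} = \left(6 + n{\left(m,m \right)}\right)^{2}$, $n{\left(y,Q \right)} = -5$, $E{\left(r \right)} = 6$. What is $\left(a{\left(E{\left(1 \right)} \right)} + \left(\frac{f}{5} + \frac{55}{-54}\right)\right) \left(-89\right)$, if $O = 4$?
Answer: $\frac{1691}{1755} \approx 0.96353$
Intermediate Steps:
$a{\left(m \right)} = 1$ ($a{\left(m \right)} = \left(6 - 5\right)^{2} = 1^{2} = 1$)
$f = \frac{1}{26}$ ($f = \frac{1}{4 + 22} = \frac{1}{26} \approx 0.038462$)
$\left(a{\left(E{\left(1 \right)} \right)} + \left(\frac{f}{5} + \frac{55}{-54}\right)\right) \left(-89\right) = \left(1 + \left(\frac{1}{26 \cdot 5} + \frac{55}{-54}\right)\right) \left(-89\right) = \left(1 + \left(\frac{1}{26} \cdot \frac{1}{5} + 55 \left(- \frac{1}{54}\right)\right)\right) \left(-89\right) = \left(1 + \left(\frac{1}{130} - \frac{55}{54}\right)\right) \left(-89\right) = \left(1 - \frac{1774}{1755}\right) \left(-89\right) = \left(- \frac{19}{1755}\right) \left(-89\right) = \frac{1691}{1755}$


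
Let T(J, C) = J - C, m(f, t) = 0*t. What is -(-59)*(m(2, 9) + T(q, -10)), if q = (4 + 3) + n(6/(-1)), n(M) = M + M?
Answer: 295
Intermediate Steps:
m(f, t) = 0
n(M) = 2*M
q = -5 (q = (4 + 3) + 2*(6/(-1)) = 7 + 2*(6*(-1)) = 7 + 2*(-6) = 7 - 12 = -5)
-(-59)*(m(2, 9) + T(q, -10)) = -(-59)*(0 + (-5 - 1*(-10))) = -(-59)*(0 + (-5 + 10)) = -(-59)*(0 + 5) = -(-59)*5 = -1*(-295) = 295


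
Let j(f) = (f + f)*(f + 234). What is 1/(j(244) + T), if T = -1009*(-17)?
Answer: 1/250417 ≈ 3.9933e-6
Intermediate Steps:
j(f) = 2*f*(234 + f) (j(f) = (2*f)*(234 + f) = 2*f*(234 + f))
T = 17153
1/(j(244) + T) = 1/(2*244*(234 + 244) + 17153) = 1/(2*244*478 + 17153) = 1/(233264 + 17153) = 1/250417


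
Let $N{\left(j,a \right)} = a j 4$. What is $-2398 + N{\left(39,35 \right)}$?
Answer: $3062$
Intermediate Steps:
$N{\left(j,a \right)} = 4 a j$
$-2398 + N{\left(39,35 \right)} = -2398 + 4 \cdot 35 \cdot 39 = -2398 + 5460 = 3062$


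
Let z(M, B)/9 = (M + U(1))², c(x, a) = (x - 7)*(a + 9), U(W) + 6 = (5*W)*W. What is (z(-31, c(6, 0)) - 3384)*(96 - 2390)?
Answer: -13378608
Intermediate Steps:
U(W) = -6 + 5*W² (U(W) = -6 + (5*W)*W = -6 + 5*W²)
c(x, a) = (-7 + x)*(9 + a)
z(M, B) = 9*(-1 + M)² (z(M, B) = 9*(M + (-6 + 5*1²))² = 9*(M + (-6 + 5*1))² = 9*(M + (-6 + 5))² = 9*(M - 1)² = 9*(-1 + M)²)
(z(-31, c(6, 0)) - 3384)*(96 - 2390) = (9*(-1 - 31)² - 3384)*(96 - 2390) = (9*(-32)² - 3384)*(-2294) = (9*1024 - 3384)*(-2294) = (9216 - 3384)*(-2294) = 5832*(-2294) = -13378608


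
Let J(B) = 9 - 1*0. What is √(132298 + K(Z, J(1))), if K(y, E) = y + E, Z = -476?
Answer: √131831 ≈ 363.09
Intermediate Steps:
J(B) = 9 (J(B) = 9 + 0 = 9)
K(y, E) = E + y
√(132298 + K(Z, J(1))) = √(132298 + (9 - 476)) = √(132298 - 467) = √131831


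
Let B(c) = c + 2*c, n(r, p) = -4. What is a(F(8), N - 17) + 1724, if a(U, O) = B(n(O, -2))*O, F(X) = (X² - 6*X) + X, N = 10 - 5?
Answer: 1868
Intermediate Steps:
N = 5
F(X) = X² - 5*X
B(c) = 3*c
a(U, O) = -12*O (a(U, O) = (3*(-4))*O = -12*O)
a(F(8), N - 17) + 1724 = -12*(5 - 17) + 1724 = -12*(-12) + 1724 = 144 + 1724 = 1868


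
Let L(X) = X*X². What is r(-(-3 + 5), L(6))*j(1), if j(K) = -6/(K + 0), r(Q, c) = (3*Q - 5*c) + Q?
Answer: 6528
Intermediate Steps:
L(X) = X³
r(Q, c) = -5*c + 4*Q (r(Q, c) = (-5*c + 3*Q) + Q = -5*c + 4*Q)
j(K) = -6/K
r(-(-3 + 5), L(6))*j(1) = (-5*6³ + 4*(-(-3 + 5)))*(-6/1) = (-5*216 + 4*(-1*2))*(-6*1) = (-1080 + 4*(-2))*(-6) = (-1080 - 8)*(-6) = -1088*(-6) = 6528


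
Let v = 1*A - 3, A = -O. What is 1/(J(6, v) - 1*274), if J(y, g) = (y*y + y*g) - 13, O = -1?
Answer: -1/263 ≈ -0.0038023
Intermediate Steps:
A = 1 (A = -1*(-1) = 1)
v = -2 (v = 1*1 - 3 = 1 - 3 = -2)
J(y, g) = -13 + y² + g*y (J(y, g) = (y² + g*y) - 13 = -13 + y² + g*y)
1/(J(6, v) - 1*274) = 1/((-13 + 6² - 2*6) - 1*274) = 1/((-13 + 36 - 12) - 274) = 1/(11 - 274) = 1/(-263) = -1/263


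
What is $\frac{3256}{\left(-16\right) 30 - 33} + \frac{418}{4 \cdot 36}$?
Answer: $- \frac{14135}{4104} \approx -3.4442$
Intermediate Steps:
$\frac{3256}{\left(-16\right) 30 - 33} + \frac{418}{4 \cdot 36} = \frac{3256}{-480 - 33} + \frac{418}{144} = \frac{3256}{-513} + 418 \cdot \frac{1}{144} = 3256 \left(- \frac{1}{513}\right) + \frac{209}{72} = - \frac{3256}{513} + \frac{209}{72} = - \frac{14135}{4104}$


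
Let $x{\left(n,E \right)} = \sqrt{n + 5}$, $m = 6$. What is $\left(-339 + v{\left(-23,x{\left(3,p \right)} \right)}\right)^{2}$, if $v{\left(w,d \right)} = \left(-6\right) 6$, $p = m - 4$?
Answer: $140625$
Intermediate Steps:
$p = 2$ ($p = 6 - 4 = 2$)
$x{\left(n,E \right)} = \sqrt{5 + n}$
$v{\left(w,d \right)} = -36$
$\left(-339 + v{\left(-23,x{\left(3,p \right)} \right)}\right)^{2} = \left(-339 - 36\right)^{2} = \left(-375\right)^{2} = 140625$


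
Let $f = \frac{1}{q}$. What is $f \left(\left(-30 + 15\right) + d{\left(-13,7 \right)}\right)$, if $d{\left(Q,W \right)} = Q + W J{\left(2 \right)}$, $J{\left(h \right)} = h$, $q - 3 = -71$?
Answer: $\frac{7}{34} \approx 0.20588$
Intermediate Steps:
$q = -68$ ($q = 3 - 71 = -68$)
$d{\left(Q,W \right)} = Q + 2 W$ ($d{\left(Q,W \right)} = Q + W 2 = Q + 2 W$)
$f = - \frac{1}{68}$ ($f = \frac{1}{-68} = - \frac{1}{68} \approx -0.014706$)
$f \left(\left(-30 + 15\right) + d{\left(-13,7 \right)}\right) = - \frac{\left(-30 + 15\right) + \left(-13 + 2 \cdot 7\right)}{68} = - \frac{-15 + \left(-13 + 14\right)}{68} = - \frac{-15 + 1}{68} = \left(- \frac{1}{68}\right) \left(-14\right) = \frac{7}{34}$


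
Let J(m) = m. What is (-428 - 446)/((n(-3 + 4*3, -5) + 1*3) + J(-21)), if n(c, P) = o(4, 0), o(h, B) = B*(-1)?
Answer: 437/9 ≈ 48.556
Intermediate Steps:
o(h, B) = -B
n(c, P) = 0 (n(c, P) = -1*0 = 0)
(-428 - 446)/((n(-3 + 4*3, -5) + 1*3) + J(-21)) = (-428 - 446)/((0 + 1*3) - 21) = -874/((0 + 3) - 21) = -874/(3 - 21) = -874/(-18) = -874*(-1/18) = 437/9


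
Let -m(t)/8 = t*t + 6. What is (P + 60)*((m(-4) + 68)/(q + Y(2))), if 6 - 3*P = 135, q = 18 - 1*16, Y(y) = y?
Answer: -459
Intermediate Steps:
m(t) = -48 - 8*t² (m(t) = -8*(t*t + 6) = -8*(t² + 6) = -8*(6 + t²) = -48 - 8*t²)
q = 2 (q = 18 - 16 = 2)
P = -43 (P = 2 - ⅓*135 = 2 - 45 = -43)
(P + 60)*((m(-4) + 68)/(q + Y(2))) = (-43 + 60)*(((-48 - 8*(-4)²) + 68)/(2 + 2)) = 17*(((-48 - 8*16) + 68)/4) = 17*(((-48 - 128) + 68)*(¼)) = 17*((-176 + 68)*(¼)) = 17*(-108*¼) = 17*(-27) = -459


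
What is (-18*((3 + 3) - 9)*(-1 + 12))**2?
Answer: 352836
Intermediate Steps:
(-18*((3 + 3) - 9)*(-1 + 12))**2 = (-18*(6 - 9)*11)**2 = (-(-54)*11)**2 = (-18*(-33))**2 = 594**2 = 352836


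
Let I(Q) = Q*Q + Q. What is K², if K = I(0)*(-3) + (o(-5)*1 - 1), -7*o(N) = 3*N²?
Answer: 6724/49 ≈ 137.22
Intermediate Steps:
I(Q) = Q + Q² (I(Q) = Q² + Q = Q + Q²)
o(N) = -3*N²/7
K = -82/7 (K = (0*(1 + 0))*(-3) + (-3/7*(-5)²*1 - 1) = (0*1)*(-3) + (-3/7*25*1 - 1) = 0*(-3) + (-75/7*1 - 1) = 0 + (-75/7 - 1) = 0 - 82/7 = -82/7 ≈ -11.714)
K² = (-82/7)² = 6724/49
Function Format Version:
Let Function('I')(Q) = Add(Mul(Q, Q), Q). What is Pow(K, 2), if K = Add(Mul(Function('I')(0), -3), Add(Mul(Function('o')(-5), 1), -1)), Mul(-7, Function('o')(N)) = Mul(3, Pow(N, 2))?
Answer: Rational(6724, 49) ≈ 137.22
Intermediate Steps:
Function('I')(Q) = Add(Q, Pow(Q, 2)) (Function('I')(Q) = Add(Pow(Q, 2), Q) = Add(Q, Pow(Q, 2)))
Function('o')(N) = Mul(Rational(-3, 7), Pow(N, 2)) (Function('o')(N) = Mul(Rational(-1, 7), Mul(3, Pow(N, 2))) = Mul(Rational(-3, 7), Pow(N, 2)))
K = Rational(-82, 7) (K = Add(Mul(Mul(0, Add(1, 0)), -3), Add(Mul(Mul(Rational(-3, 7), Pow(-5, 2)), 1), -1)) = Add(Mul(Mul(0, 1), -3), Add(Mul(Mul(Rational(-3, 7), 25), 1), -1)) = Add(Mul(0, -3), Add(Mul(Rational(-75, 7), 1), -1)) = Add(0, Add(Rational(-75, 7), -1)) = Add(0, Rational(-82, 7)) = Rational(-82, 7) ≈ -11.714)
Pow(K, 2) = Pow(Rational(-82, 7), 2) = Rational(6724, 49)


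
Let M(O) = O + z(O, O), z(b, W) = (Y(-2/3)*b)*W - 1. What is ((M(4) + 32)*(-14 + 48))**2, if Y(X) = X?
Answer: 6160324/9 ≈ 6.8448e+5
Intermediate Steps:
z(b, W) = -1 - 2*W*b/3 (z(b, W) = ((-2/3)*b)*W - 1 = ((-2*1/3)*b)*W - 1 = (-2*b/3)*W - 1 = -2*W*b/3 - 1 = -1 - 2*W*b/3)
M(O) = -1 + O - 2*O**2/3 (M(O) = O + (-1 - 2*O*O/3) = O + (-1 - 2*O**2/3) = -1 + O - 2*O**2/3)
((M(4) + 32)*(-14 + 48))**2 = (((-1 + 4 - 2/3*4**2) + 32)*(-14 + 48))**2 = (((-1 + 4 - 2/3*16) + 32)*34)**2 = (((-1 + 4 - 32/3) + 32)*34)**2 = ((-23/3 + 32)*34)**2 = ((73/3)*34)**2 = (2482/3)**2 = 6160324/9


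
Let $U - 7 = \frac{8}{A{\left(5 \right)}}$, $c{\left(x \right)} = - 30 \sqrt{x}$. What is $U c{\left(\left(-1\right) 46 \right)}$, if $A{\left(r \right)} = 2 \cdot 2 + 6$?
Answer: $- 234 i \sqrt{46} \approx - 1587.1 i$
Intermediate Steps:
$A{\left(r \right)} = 10$ ($A{\left(r \right)} = 4 + 6 = 10$)
$U = \frac{39}{5}$ ($U = 7 + \frac{8}{10} = 7 + 8 \cdot \frac{1}{10} = 7 + \frac{4}{5} = \frac{39}{5} \approx 7.8$)
$U c{\left(\left(-1\right) 46 \right)} = \frac{39 \left(- 30 \sqrt{\left(-1\right) 46}\right)}{5} = \frac{39 \left(- 30 \sqrt{-46}\right)}{5} = \frac{39 \left(- 30 i \sqrt{46}\right)}{5} = - 234 i \sqrt{46}$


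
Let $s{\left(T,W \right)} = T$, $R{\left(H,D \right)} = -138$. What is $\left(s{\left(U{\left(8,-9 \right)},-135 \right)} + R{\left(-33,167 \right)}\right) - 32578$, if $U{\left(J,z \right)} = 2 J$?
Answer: $-32700$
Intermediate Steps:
$\left(s{\left(U{\left(8,-9 \right)},-135 \right)} + R{\left(-33,167 \right)}\right) - 32578 = \left(2 \cdot 8 - 138\right) - 32578 = \left(16 - 138\right) - 32578 = -122 - 32578 = -32700$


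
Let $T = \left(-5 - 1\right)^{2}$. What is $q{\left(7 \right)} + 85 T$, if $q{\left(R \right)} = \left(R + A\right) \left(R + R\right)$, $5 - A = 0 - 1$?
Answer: $3242$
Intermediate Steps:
$A = 6$ ($A = 5 - \left(0 - 1\right) = 5 - -1 = 5 + 1 = 6$)
$q{\left(R \right)} = 2 R \left(6 + R\right)$ ($q{\left(R \right)} = \left(R + 6\right) \left(R + R\right) = \left(6 + R\right) 2 R = 2 R \left(6 + R\right)$)
$T = 36$ ($T = \left(-6\right)^{2} = 36$)
$q{\left(7 \right)} + 85 T = 2 \cdot 7 \left(6 + 7\right) + 85 \cdot 36 = 2 \cdot 7 \cdot 13 + 3060 = 182 + 3060 = 3242$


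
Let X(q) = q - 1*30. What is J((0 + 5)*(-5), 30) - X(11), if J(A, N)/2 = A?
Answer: -31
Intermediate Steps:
X(q) = -30 + q (X(q) = q - 30 = -30 + q)
J(A, N) = 2*A
J((0 + 5)*(-5), 30) - X(11) = 2*((0 + 5)*(-5)) - (-30 + 11) = 2*(5*(-5)) - 1*(-19) = 2*(-25) + 19 = -50 + 19 = -31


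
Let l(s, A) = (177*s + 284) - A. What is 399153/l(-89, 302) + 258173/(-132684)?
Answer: -19010954345/697519788 ≈ -27.255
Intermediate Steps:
l(s, A) = 284 - A + 177*s (l(s, A) = (284 + 177*s) - A = 284 - A + 177*s)
399153/l(-89, 302) + 258173/(-132684) = 399153/(284 - 1*302 + 177*(-89)) + 258173/(-132684) = 399153/(284 - 302 - 15753) + 258173*(-1/132684) = 399153/(-15771) - 258173/132684 = 399153*(-1/15771) - 258173/132684 = -133051/5257 - 258173/132684 = -19010954345/697519788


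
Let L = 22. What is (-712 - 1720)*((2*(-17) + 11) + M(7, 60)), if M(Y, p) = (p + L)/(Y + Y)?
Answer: 291840/7 ≈ 41691.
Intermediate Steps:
M(Y, p) = (22 + p)/(2*Y) (M(Y, p) = (p + 22)/(Y + Y) = (22 + p)/((2*Y)) = (22 + p)*(1/(2*Y)) = (22 + p)/(2*Y))
(-712 - 1720)*((2*(-17) + 11) + M(7, 60)) = (-712 - 1720)*((2*(-17) + 11) + (1/2)*(22 + 60)/7) = -2432*((-34 + 11) + (1/2)*(1/7)*82) = -2432*(-23 + 41/7) = -2432*(-120/7) = 291840/7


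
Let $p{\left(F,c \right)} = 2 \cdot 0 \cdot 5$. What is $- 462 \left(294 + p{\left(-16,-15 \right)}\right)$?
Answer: $-135828$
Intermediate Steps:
$p{\left(F,c \right)} = 0$ ($p{\left(F,c \right)} = 0 \cdot 5 = 0$)
$- 462 \left(294 + p{\left(-16,-15 \right)}\right) = - 462 \left(294 + 0\right) = \left(-462\right) 294 = -135828$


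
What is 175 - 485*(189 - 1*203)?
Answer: 6965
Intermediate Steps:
175 - 485*(189 - 1*203) = 175 - 485*(189 - 203) = 175 - 485*(-14) = 175 + 6790 = 6965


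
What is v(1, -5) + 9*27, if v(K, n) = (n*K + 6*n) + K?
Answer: 209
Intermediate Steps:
v(K, n) = K + 6*n + K*n (v(K, n) = (K*n + 6*n) + K = (6*n + K*n) + K = K + 6*n + K*n)
v(1, -5) + 9*27 = (1 + 6*(-5) + 1*(-5)) + 9*27 = (1 - 30 - 5) + 243 = -34 + 243 = 209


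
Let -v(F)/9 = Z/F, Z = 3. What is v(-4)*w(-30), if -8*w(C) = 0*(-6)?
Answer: 0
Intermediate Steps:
w(C) = 0 (w(C) = -0*(-6) = -⅛*0 = 0)
v(F) = -27/F
v(-4)*w(-30) = -27/(-4)*0 = -27*(-¼)*0 = (27/4)*0 = 0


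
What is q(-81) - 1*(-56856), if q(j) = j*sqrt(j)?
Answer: 56856 - 729*I ≈ 56856.0 - 729.0*I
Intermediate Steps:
q(j) = j**(3/2)
q(-81) - 1*(-56856) = (-81)**(3/2) - 1*(-56856) = -729*I + 56856 = 56856 - 729*I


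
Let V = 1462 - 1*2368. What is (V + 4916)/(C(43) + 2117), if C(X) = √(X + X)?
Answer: 8489170/4481603 - 4010*√86/4481603 ≈ 1.8859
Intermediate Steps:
V = -906 (V = 1462 - 2368 = -906)
C(X) = √2*√X (C(X) = √(2*X) = √2*√X)
(V + 4916)/(C(43) + 2117) = (-906 + 4916)/(√2*√43 + 2117) = 4010/(√86 + 2117) = 4010/(2117 + √86)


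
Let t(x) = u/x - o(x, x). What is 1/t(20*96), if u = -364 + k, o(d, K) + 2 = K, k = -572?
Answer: -80/153479 ≈ -0.00052124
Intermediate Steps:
o(d, K) = -2 + K
u = -936 (u = -364 - 572 = -936)
t(x) = 2 - x - 936/x (t(x) = -936/x - (-2 + x) = -936/x + (2 - x) = 2 - x - 936/x)
1/t(20*96) = 1/(2 - 20*96 - 936/(20*96)) = 1/(2 - 1*1920 - 936/1920) = 1/(2 - 1920 - 936*1/1920) = 1/(2 - 1920 - 39/80) = 1/(-153479/80) = -80/153479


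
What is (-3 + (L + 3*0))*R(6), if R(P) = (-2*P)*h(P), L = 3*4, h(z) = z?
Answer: -648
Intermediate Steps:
L = 12
R(P) = -2*P² (R(P) = (-2*P)*P = -2*P²)
(-3 + (L + 3*0))*R(6) = (-3 + (12 + 3*0))*(-2*6²) = (-3 + (12 + 0))*(-2*36) = (-3 + 12)*(-72) = 9*(-72) = -648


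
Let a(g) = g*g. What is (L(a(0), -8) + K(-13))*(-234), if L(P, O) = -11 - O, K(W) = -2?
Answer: 1170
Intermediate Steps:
a(g) = g**2
(L(a(0), -8) + K(-13))*(-234) = ((-11 - 1*(-8)) - 2)*(-234) = ((-11 + 8) - 2)*(-234) = (-3 - 2)*(-234) = -5*(-234) = 1170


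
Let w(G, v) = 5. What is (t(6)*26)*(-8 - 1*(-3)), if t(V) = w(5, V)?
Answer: -650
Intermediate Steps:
t(V) = 5
(t(6)*26)*(-8 - 1*(-3)) = (5*26)*(-8 - 1*(-3)) = 130*(-8 + 3) = 130*(-5) = -650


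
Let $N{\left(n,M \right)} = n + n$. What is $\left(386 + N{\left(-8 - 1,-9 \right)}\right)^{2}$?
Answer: $135424$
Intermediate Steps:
$N{\left(n,M \right)} = 2 n$
$\left(386 + N{\left(-8 - 1,-9 \right)}\right)^{2} = \left(386 + 2 \left(-8 - 1\right)\right)^{2} = \left(386 + 2 \left(-9\right)\right)^{2} = \left(386 - 18\right)^{2} = 368^{2} = 135424$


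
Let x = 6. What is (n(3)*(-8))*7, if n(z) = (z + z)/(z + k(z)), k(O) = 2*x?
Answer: -112/5 ≈ -22.400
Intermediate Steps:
k(O) = 12 (k(O) = 2*6 = 12)
n(z) = 2*z/(12 + z) (n(z) = (z + z)/(z + 12) = (2*z)/(12 + z) = 2*z/(12 + z))
(n(3)*(-8))*7 = ((2*3/(12 + 3))*(-8))*7 = ((2*3/15)*(-8))*7 = ((2*3*(1/15))*(-8))*7 = ((⅖)*(-8))*7 = -16/5*7 = -112/5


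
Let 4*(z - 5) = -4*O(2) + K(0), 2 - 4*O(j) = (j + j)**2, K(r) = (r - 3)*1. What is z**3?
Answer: 29791/64 ≈ 465.48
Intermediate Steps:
K(r) = -3 + r (K(r) = (-3 + r)*1 = -3 + r)
O(j) = 1/2 - j**2 (O(j) = 1/2 - (j + j)**2/4 = 1/2 - 4*j**2/4 = 1/2 - j**2)
z = 31/4 (z = 5 + (-4*(1/2 - 1*2**2) + (-3 + 0))/4 = 5 + (-4*(1/2 - 1*4) - 3)/4 = 5 + (-4*(1/2 - 4) - 3)/4 = 5 + (-4*(-7/2) - 3)/4 = 5 + (14 - 3)/4 = 5 + (1/4)*11 = 5 + 11/4 = 31/4 ≈ 7.7500)
z**3 = (31/4)**3 = 29791/64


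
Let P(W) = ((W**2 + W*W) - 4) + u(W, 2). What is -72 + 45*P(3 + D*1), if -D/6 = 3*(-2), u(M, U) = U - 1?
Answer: 136683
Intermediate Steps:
u(M, U) = -1 + U
D = 36 (D = -18*(-2) = -6*(-6) = 36)
P(W) = -3 + 2*W**2 (P(W) = ((W**2 + W*W) - 4) + (-1 + 2) = ((W**2 + W**2) - 4) + 1 = (2*W**2 - 4) + 1 = (-4 + 2*W**2) + 1 = -3 + 2*W**2)
-72 + 45*P(3 + D*1) = -72 + 45*(-3 + 2*(3 + 36*1)**2) = -72 + 45*(-3 + 2*(3 + 36)**2) = -72 + 45*(-3 + 2*39**2) = -72 + 45*(-3 + 2*1521) = -72 + 45*(-3 + 3042) = -72 + 45*3039 = -72 + 136755 = 136683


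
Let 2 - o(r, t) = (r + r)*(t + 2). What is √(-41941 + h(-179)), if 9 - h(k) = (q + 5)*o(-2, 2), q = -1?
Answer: 2*I*√10501 ≈ 204.95*I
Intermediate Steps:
o(r, t) = 2 - 2*r*(2 + t) (o(r, t) = 2 - (r + r)*(t + 2) = 2 - 2*r*(2 + t))
h(k) = -63 (h(k) = 9 - (-1 + 5)*(2 - 4*(-2) - 2*(-2)*2) = 9 - 4*(2 + 8 + 8) = 9 - 4*18 = 9 - 1*72 = 9 - 72 = -63)
√(-41941 + h(-179)) = √(-41941 - 63) = √(-42004) = 2*I*√10501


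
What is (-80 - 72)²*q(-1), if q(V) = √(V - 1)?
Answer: 23104*I*√2 ≈ 32674.0*I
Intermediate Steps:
q(V) = √(-1 + V)
(-80 - 72)²*q(-1) = (-80 - 72)²*√(-1 - 1) = (-152)²*√(-2) = 23104*(I*√2) = 23104*I*√2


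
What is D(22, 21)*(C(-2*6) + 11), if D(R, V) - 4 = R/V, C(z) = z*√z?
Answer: 1166/21 - 848*I*√3/7 ≈ 55.524 - 209.83*I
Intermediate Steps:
C(z) = z^(3/2)
D(R, V) = 4 + R/V
D(22, 21)*(C(-2*6) + 11) = (4 + 22/21)*((-2*6)^(3/2) + 11) = (4 + 22*(1/21))*((-12)^(3/2) + 11) = (4 + 22/21)*(-24*I*√3 + 11) = 106*(11 - 24*I*√3)/21 = 1166/21 - 848*I*√3/7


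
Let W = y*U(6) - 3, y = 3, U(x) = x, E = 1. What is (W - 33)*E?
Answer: -18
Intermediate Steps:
W = 15 (W = 3*6 - 3 = 18 - 3 = 15)
(W - 33)*E = (15 - 33)*1 = -18*1 = -18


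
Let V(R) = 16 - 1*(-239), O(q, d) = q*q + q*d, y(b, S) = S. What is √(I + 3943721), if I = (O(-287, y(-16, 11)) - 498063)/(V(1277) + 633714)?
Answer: √19568481935090102/70441 ≈ 1985.9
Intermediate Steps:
O(q, d) = q² + d*q
V(R) = 255 (V(R) = 16 + 239 = 255)
I = -46539/70441 (I = (-287*(11 - 287) - 498063)/(255 + 633714) = (-287*(-276) - 498063)/633969 = (79212 - 498063)*(1/633969) = -418851*1/633969 = -46539/70441 ≈ -0.66068)
√(I + 3943721) = √(-46539/70441 + 3943721) = √(277799604422/70441) = √19568481935090102/70441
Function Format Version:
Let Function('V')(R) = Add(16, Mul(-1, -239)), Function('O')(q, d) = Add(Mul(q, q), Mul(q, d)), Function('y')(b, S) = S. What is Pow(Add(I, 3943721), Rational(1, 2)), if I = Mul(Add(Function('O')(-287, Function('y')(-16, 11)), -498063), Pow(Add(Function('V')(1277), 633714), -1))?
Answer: Mul(Rational(1, 70441), Pow(19568481935090102, Rational(1, 2))) ≈ 1985.9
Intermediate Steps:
Function('O')(q, d) = Add(Pow(q, 2), Mul(d, q))
Function('V')(R) = 255 (Function('V')(R) = Add(16, 239) = 255)
I = Rational(-46539, 70441) (I = Mul(Add(Mul(-287, Add(11, -287)), -498063), Pow(Add(255, 633714), -1)) = Mul(Add(Mul(-287, -276), -498063), Pow(633969, -1)) = Mul(Add(79212, -498063), Rational(1, 633969)) = Mul(-418851, Rational(1, 633969)) = Rational(-46539, 70441) ≈ -0.66068)
Pow(Add(I, 3943721), Rational(1, 2)) = Pow(Add(Rational(-46539, 70441), 3943721), Rational(1, 2)) = Pow(Rational(277799604422, 70441), Rational(1, 2)) = Mul(Rational(1, 70441), Pow(19568481935090102, Rational(1, 2)))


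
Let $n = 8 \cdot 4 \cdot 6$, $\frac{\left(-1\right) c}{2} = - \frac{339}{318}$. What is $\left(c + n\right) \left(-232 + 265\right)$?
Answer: $\frac{339537}{53} \approx 6406.4$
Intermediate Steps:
$c = \frac{113}{53}$ ($c = - 2 \left(- \frac{339}{318}\right) = - 2 \left(\left(-339\right) \frac{1}{318}\right) = \left(-2\right) \left(- \frac{113}{106}\right) = \frac{113}{53} \approx 2.1321$)
$n = 192$ ($n = 32 \cdot 6 = 192$)
$\left(c + n\right) \left(-232 + 265\right) = \left(\frac{113}{53} + 192\right) \left(-232 + 265\right) = \frac{10289}{53} \cdot 33 = \frac{339537}{53}$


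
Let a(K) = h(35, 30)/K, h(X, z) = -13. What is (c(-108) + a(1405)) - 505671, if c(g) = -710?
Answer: -711465318/1405 ≈ -5.0638e+5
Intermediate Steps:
a(K) = -13/K
(c(-108) + a(1405)) - 505671 = (-710 - 13/1405) - 505671 = -997563/1405 - 505671 = -711465318/1405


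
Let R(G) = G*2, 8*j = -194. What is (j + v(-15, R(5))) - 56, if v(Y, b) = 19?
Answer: -245/4 ≈ -61.250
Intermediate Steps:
j = -97/4 (j = (⅛)*(-194) = -97/4 ≈ -24.250)
R(G) = 2*G
(j + v(-15, R(5))) - 56 = (-97/4 + 19) - 56 = -21/4 - 56 = -245/4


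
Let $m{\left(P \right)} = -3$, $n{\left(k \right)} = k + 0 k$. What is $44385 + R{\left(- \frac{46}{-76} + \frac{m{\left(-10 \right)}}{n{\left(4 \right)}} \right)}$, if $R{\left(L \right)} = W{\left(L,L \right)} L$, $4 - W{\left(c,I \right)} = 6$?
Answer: $\frac{1686641}{38} \approx 44385.0$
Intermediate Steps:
$n{\left(k \right)} = k$ ($n{\left(k \right)} = k + 0 = k$)
$W{\left(c,I \right)} = -2$ ($W{\left(c,I \right)} = 4 - 6 = -2$)
$R{\left(L \right)} = - 2 L$
$44385 + R{\left(- \frac{46}{-76} + \frac{m{\left(-10 \right)}}{n{\left(4 \right)}} \right)} = 44385 - 2 \left(- \frac{46}{-76} - \frac{3}{4}\right) = 44385 - 2 \left(\left(-46\right) \left(- \frac{1}{76}\right) - \frac{3}{4}\right) = 44385 - 2 \left(\frac{23}{38} - \frac{3}{4}\right) = 44385 - - \frac{11}{38} = 44385 + \frac{11}{38} = \frac{1686641}{38}$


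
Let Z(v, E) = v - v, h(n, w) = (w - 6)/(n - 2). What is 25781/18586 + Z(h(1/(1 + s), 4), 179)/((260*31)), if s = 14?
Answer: 25781/18586 ≈ 1.3871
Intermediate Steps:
h(n, w) = (-6 + w)/(-2 + n)
Z(v, E) = 0
25781/18586 + Z(h(1/(1 + s), 4), 179)/((260*31)) = 25781/18586 + 0/((260*31)) = 25781*(1/18586) + 0/8060 = 25781/18586 + 0*(1/8060) = 25781/18586 + 0 = 25781/18586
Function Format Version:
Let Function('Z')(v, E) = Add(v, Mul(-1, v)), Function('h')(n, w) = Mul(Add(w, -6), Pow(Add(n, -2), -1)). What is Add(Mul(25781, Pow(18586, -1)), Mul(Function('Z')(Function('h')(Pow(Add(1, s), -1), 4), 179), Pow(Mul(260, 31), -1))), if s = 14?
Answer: Rational(25781, 18586) ≈ 1.3871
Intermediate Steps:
Function('h')(n, w) = Mul(Pow(Add(-2, n), -1), Add(-6, w)) (Function('h')(n, w) = Mul(Add(-6, w), Pow(Add(-2, n), -1)) = Mul(Pow(Add(-2, n), -1), Add(-6, w)))
Function('Z')(v, E) = 0
Add(Mul(25781, Pow(18586, -1)), Mul(Function('Z')(Function('h')(Pow(Add(1, s), -1), 4), 179), Pow(Mul(260, 31), -1))) = Add(Mul(25781, Pow(18586, -1)), Mul(0, Pow(Mul(260, 31), -1))) = Add(Mul(25781, Rational(1, 18586)), Mul(0, Pow(8060, -1))) = Add(Rational(25781, 18586), Mul(0, Rational(1, 8060))) = Add(Rational(25781, 18586), 0) = Rational(25781, 18586)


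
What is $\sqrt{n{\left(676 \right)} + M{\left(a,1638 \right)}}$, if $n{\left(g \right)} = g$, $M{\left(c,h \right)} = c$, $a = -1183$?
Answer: $13 i \sqrt{3} \approx 22.517 i$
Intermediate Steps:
$\sqrt{n{\left(676 \right)} + M{\left(a,1638 \right)}} = \sqrt{676 - 1183} = \sqrt{-507} = 13 i \sqrt{3}$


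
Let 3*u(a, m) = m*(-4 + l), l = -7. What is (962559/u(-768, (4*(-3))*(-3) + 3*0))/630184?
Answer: -320853/27728096 ≈ -0.011571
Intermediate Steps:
u(a, m) = -11*m/3 (u(a, m) = (m*(-4 - 7))/3 = (m*(-11))/3 = (-11*m)/3 = -11*m/3)
(962559/u(-768, (4*(-3))*(-3) + 3*0))/630184 = (962559/((-11*((4*(-3))*(-3) + 3*0)/3)))/630184 = (962559/((-11*(-12*(-3) + 0)/3)))*(1/630184) = (962559/((-11*(36 + 0)/3)))*(1/630184) = (962559/((-11/3*36)))*(1/630184) = (962559/(-132))*(1/630184) = (962559*(-1/132))*(1/630184) = -320853/44*1/630184 = -320853/27728096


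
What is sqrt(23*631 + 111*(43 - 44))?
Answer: sqrt(14402) ≈ 120.01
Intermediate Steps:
sqrt(23*631 + 111*(43 - 44)) = sqrt(14513 + 111*(-1)) = sqrt(14513 - 111) = sqrt(14402)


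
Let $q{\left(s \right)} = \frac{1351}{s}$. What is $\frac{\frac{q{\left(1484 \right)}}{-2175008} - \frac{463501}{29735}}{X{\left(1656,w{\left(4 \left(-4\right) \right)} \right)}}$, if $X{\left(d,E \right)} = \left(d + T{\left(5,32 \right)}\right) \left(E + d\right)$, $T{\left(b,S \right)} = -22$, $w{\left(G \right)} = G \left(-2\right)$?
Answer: $- \frac{213721102936551}{37817181415399147520} \approx -5.6514 \cdot 10^{-6}$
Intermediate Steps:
$w{\left(G \right)} = - 2 G$
$X{\left(d,E \right)} = \left(-22 + d\right) \left(E + d\right)$ ($X{\left(d,E \right)} = \left(d - 22\right) \left(E + d\right) = \left(-22 + d\right) \left(E + d\right)$)
$\frac{\frac{q{\left(1484 \right)}}{-2175008} - \frac{463501}{29735}}{X{\left(1656,w{\left(4 \left(-4\right) \right)} \right)}} = \frac{\frac{1351 \cdot \frac{1}{1484}}{-2175008} - \frac{463501}{29735}}{1656^{2} - 22 \left(- 2 \cdot 4 \left(-4\right)\right) - 36432 + - 2 \cdot 4 \left(-4\right) 1656} = \frac{1351 \cdot \frac{1}{1484} \left(- \frac{1}{2175008}\right) - \frac{463501}{29735}}{2742336 - 22 \left(\left(-2\right) \left(-16\right)\right) - 36432 + \left(-2\right) \left(-16\right) 1656} = \frac{\frac{193}{212} \left(- \frac{1}{2175008}\right) - \frac{463501}{29735}}{2742336 - 704 - 36432 + 32 \cdot 1656} = \frac{- \frac{193}{461101696} - \frac{463501}{29735}}{2742336 - 704 - 36432 + 52992} = - \frac{213721102936551}{13710858930560 \cdot 2758192} = \left(- \frac{213721102936551}{13710858930560}\right) \frac{1}{2758192} = - \frac{213721102936551}{37817181415399147520}$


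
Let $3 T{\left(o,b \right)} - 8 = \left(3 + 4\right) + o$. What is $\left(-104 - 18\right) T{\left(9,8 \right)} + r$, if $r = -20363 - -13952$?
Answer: $-7387$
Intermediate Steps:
$T{\left(o,b \right)} = 5 + \frac{o}{3}$ ($T{\left(o,b \right)} = \frac{8}{3} + \frac{\left(3 + 4\right) + o}{3} = \frac{8}{3} + \frac{7 + o}{3} = \frac{8}{3} + \left(\frac{7}{3} + \frac{o}{3}\right) = 5 + \frac{o}{3}$)
$r = -6411$ ($r = -20363 + 13952 = -6411$)
$\left(-104 - 18\right) T{\left(9,8 \right)} + r = \left(-104 - 18\right) \left(5 + \frac{1}{3} \cdot 9\right) - 6411 = - 122 \left(5 + 3\right) - 6411 = \left(-122\right) 8 - 6411 = -976 - 6411 = -7387$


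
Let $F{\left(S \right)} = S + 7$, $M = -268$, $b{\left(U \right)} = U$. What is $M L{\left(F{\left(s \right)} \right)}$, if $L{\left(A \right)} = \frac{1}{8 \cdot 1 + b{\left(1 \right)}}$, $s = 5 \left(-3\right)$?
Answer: $- \frac{268}{9} \approx -29.778$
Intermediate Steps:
$s = -15$
$F{\left(S \right)} = 7 + S$
$L{\left(A \right)} = \frac{1}{9}$ ($L{\left(A \right)} = \frac{1}{8 \cdot 1 + 1} = \frac{1}{8 + 1} = \frac{1}{9}$)
$M L{\left(F{\left(s \right)} \right)} = \left(-268\right) \frac{1}{9} = - \frac{268}{9}$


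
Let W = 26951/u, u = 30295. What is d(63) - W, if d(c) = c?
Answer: 1881634/30295 ≈ 62.110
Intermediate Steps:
W = 26951/30295 ≈ 0.88962
d(63) - W = 63 - 1*26951/30295 = 63 - 26951/30295 = 1881634/30295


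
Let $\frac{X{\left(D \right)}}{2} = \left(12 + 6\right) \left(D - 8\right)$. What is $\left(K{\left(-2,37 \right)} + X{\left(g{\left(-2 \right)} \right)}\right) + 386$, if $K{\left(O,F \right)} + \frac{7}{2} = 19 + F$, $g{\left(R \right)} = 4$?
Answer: $\frac{589}{2} \approx 294.5$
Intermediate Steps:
$X{\left(D \right)} = -288 + 36 D$ ($X{\left(D \right)} = 2 \left(12 + 6\right) \left(D - 8\right) = 2 \cdot 18 \left(-8 + D\right) = 2 \left(-144 + 18 D\right) = -288 + 36 D$)
$K{\left(O,F \right)} = \frac{31}{2} + F$ ($K{\left(O,F \right)} = - \frac{7}{2} + \left(19 + F\right) = \frac{31}{2} + F$)
$\left(K{\left(-2,37 \right)} + X{\left(g{\left(-2 \right)} \right)}\right) + 386 = \left(\left(\frac{31}{2} + 37\right) + \left(-288 + 36 \cdot 4\right)\right) + 386 = \left(\frac{105}{2} + \left(-288 + 144\right)\right) + 386 = \left(\frac{105}{2} - 144\right) + 386 = - \frac{183}{2} + 386 = \frac{589}{2}$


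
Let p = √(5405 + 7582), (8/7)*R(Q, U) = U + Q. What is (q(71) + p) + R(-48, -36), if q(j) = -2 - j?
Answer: -293/2 + 3*√1443 ≈ -32.539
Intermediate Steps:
R(Q, U) = 7*Q/8 + 7*U/8 (R(Q, U) = 7*(U + Q)/8 = 7*(Q + U)/8 = 7*Q/8 + 7*U/8)
p = 3*√1443 (p = √12987 = 3*√1443 ≈ 113.96)
(q(71) + p) + R(-48, -36) = ((-2 - 1*71) + 3*√1443) + ((7/8)*(-48) + (7/8)*(-36)) = ((-2 - 71) + 3*√1443) + (-42 - 63/2) = (-73 + 3*√1443) - 147/2 = -293/2 + 3*√1443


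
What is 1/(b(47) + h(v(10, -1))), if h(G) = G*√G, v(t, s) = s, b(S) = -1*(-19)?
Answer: 19/362 + I/362 ≈ 0.052486 + 0.0027624*I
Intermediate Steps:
b(S) = 19
h(G) = G^(3/2)
1/(b(47) + h(v(10, -1))) = 1/(19 + (-1)^(3/2)) = 1/(19 - I) = (19 + I)/362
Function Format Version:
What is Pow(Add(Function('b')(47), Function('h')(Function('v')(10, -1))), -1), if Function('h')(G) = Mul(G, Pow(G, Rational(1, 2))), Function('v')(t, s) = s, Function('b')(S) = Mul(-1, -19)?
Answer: Add(Rational(19, 362), Mul(Rational(1, 362), I)) ≈ Add(0.052486, Mul(0.0027624, I))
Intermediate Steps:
Function('b')(S) = 19
Function('h')(G) = Pow(G, Rational(3, 2))
Pow(Add(Function('b')(47), Function('h')(Function('v')(10, -1))), -1) = Pow(Add(19, Pow(-1, Rational(3, 2))), -1) = Pow(Add(19, Mul(-1, I)), -1) = Mul(Rational(1, 362), Add(19, I))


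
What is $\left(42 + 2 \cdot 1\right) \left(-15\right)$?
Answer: $-660$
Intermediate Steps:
$\left(42 + 2 \cdot 1\right) \left(-15\right) = \left(42 + 2\right) \left(-15\right) = 44 \left(-15\right) = -660$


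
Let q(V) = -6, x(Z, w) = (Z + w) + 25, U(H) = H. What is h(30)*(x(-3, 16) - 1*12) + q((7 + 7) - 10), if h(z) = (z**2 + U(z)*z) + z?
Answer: 47574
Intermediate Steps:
x(Z, w) = 25 + Z + w
h(z) = z + 2*z**2 (h(z) = (z**2 + z*z) + z = (z**2 + z**2) + z = 2*z**2 + z = z + 2*z**2)
h(30)*(x(-3, 16) - 1*12) + q((7 + 7) - 10) = (30*(1 + 2*30))*((25 - 3 + 16) - 1*12) - 6 = (30*(1 + 60))*(38 - 12) - 6 = (30*61)*26 - 6 = 1830*26 - 6 = 47580 - 6 = 47574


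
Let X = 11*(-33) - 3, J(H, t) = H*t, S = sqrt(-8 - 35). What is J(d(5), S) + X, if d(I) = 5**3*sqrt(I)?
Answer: -366 + 125*I*sqrt(215) ≈ -366.0 + 1832.9*I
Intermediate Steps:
S = I*sqrt(43) (S = sqrt(-43) = I*sqrt(43) ≈ 6.5574*I)
d(I) = 125*sqrt(I)
X = -366 (X = -363 - 3 = -366)
J(d(5), S) + X = (125*sqrt(5))*(I*sqrt(43)) - 366 = 125*I*sqrt(215) - 366 = -366 + 125*I*sqrt(215)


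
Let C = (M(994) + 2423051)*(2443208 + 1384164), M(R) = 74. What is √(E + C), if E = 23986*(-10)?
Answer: 2*√2318550134410 ≈ 3.0454e+6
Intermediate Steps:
E = -239860
C = 9274200777500 (C = (74 + 2423051)*(2443208 + 1384164) = 2423125*3827372 = 9274200777500)
√(E + C) = √(-239860 + 9274200777500) = √9274200537640 = 2*√2318550134410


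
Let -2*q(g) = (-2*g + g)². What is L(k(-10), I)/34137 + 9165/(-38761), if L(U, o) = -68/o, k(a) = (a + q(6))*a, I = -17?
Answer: -312710561/1323184257 ≈ -0.23633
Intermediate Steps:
q(g) = -g²/2 (q(g) = -(-2*g + g)²/2 = -g²/2)
k(a) = a*(-18 + a) (k(a) = (a - ½*6²)*a = (a - ½*36)*a = (a - 18)*a = (-18 + a)*a = a*(-18 + a))
L(k(-10), I)/34137 + 9165/(-38761) = -68/(-17)/34137 + 9165/(-38761) = -68*(-1/17)*(1/34137) + 9165*(-1/38761) = 4*(1/34137) - 9165/38761 = 4/34137 - 9165/38761 = -312710561/1323184257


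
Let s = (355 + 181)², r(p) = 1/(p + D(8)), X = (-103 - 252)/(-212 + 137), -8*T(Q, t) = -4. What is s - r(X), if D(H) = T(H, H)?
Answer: 45105442/157 ≈ 2.8730e+5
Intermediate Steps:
T(Q, t) = ½ (T(Q, t) = -⅛*(-4) = ½)
D(H) = ½
X = 71/15 (X = -355/(-75) = -355*(-1/75) = 71/15 ≈ 4.7333)
r(p) = 1/(½ + p) (r(p) = 1/(p + ½) = 1/(½ + p))
s = 287296 (s = 536² = 287296)
s - r(X) = 287296 - 2/(1 + 2*(71/15)) = 287296 - 2/(1 + 142/15) = 287296 - 2/157/15 = 287296 - 2*15/157 = 287296 - 1*30/157 = 287296 - 30/157 = 45105442/157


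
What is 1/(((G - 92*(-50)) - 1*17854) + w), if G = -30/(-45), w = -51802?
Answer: -3/195166 ≈ -1.5372e-5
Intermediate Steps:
G = 2/3 (G = -30*(-1/45) = 2/3 ≈ 0.66667)
1/(((G - 92*(-50)) - 1*17854) + w) = 1/(((2/3 - 92*(-50)) - 1*17854) - 51802) = 1/(((2/3 + 4600) - 17854) - 51802) = 1/((13802/3 - 17854) - 51802) = 1/(-39760/3 - 51802) = 1/(-195166/3) = -3/195166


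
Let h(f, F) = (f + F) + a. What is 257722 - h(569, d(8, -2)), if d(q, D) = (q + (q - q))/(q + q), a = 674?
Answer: 512957/2 ≈ 2.5648e+5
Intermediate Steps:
d(q, D) = ½ (d(q, D) = (q + 0)/((2*q)) = q*(1/(2*q)) = ½)
h(f, F) = 674 + F + f (h(f, F) = (f + F) + 674 = (F + f) + 674 = 674 + F + f)
257722 - h(569, d(8, -2)) = 257722 - (674 + ½ + 569) = 257722 - 1*2487/2 = 257722 - 2487/2 = 512957/2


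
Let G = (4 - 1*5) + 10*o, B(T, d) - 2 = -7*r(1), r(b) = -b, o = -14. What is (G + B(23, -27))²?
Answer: 17424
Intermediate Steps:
B(T, d) = 9 (B(T, d) = 2 - (-7) = 2 - 7*(-1) = 2 + 7 = 9)
G = -141 (G = (4 - 1*5) + 10*(-14) = (4 - 5) - 140 = -1 - 140 = -141)
(G + B(23, -27))² = (-141 + 9)² = (-132)² = 17424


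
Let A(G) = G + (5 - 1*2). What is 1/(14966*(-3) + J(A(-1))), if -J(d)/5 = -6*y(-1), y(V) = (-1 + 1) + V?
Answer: -1/44928 ≈ -2.2258e-5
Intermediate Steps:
y(V) = V (y(V) = 0 + V = V)
A(G) = 3 + G (A(G) = G + (5 - 2) = G + 3 = 3 + G)
J(d) = -30 (J(d) = -(-30)*(-1) = -5*6 = -30)
1/(14966*(-3) + J(A(-1))) = 1/(14966*(-3) - 30) = 1/(-44898 - 30) = 1/(-44928) = -1/44928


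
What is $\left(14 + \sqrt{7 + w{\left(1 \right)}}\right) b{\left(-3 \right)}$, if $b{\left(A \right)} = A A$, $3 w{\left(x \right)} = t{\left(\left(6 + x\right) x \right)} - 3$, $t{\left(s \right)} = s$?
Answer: $126 + 15 \sqrt{3} \approx 151.98$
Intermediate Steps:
$w{\left(x \right)} = -1 + \frac{x \left(6 + x\right)}{3}$ ($w{\left(x \right)} = \frac{\left(6 + x\right) x - 3}{3} = \frac{x \left(6 + x\right) - 3}{3} = \frac{-3 + x \left(6 + x\right)}{3} = -1 + \frac{x \left(6 + x\right)}{3}$)
$b{\left(A \right)} = A^{2}$
$\left(14 + \sqrt{7 + w{\left(1 \right)}}\right) b{\left(-3 \right)} = \left(14 + \sqrt{7 - \left(1 - \frac{6 + 1}{3}\right)}\right) \left(-3\right)^{2} = \left(14 + \sqrt{7 - \left(1 - \frac{7}{3}\right)}\right) 9 = \left(14 + \sqrt{7 + \left(-1 + \frac{7}{3}\right)}\right) 9 = \left(14 + \sqrt{7 + \frac{4}{3}}\right) 9 = \left(14 + \sqrt{\frac{25}{3}}\right) 9 = \left(14 + \frac{5 \sqrt{3}}{3}\right) 9 = 126 + 15 \sqrt{3}$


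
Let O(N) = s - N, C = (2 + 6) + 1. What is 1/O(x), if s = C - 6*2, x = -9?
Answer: ⅙ ≈ 0.16667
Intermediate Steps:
C = 9 (C = 8 + 1 = 9)
s = -3 (s = 9 - 6*2 = 9 - 12 = -3)
O(N) = -3 - N
1/O(x) = 1/(-3 - 1*(-9)) = 1/(-3 + 9) = 1/6 = ⅙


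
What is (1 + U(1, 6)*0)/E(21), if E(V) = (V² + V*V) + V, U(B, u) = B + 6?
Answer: 1/903 ≈ 0.0011074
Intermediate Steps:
U(B, u) = 6 + B
E(V) = V + 2*V² (E(V) = (V² + V²) + V = 2*V² + V = V + 2*V²)
(1 + U(1, 6)*0)/E(21) = (1 + (6 + 1)*0)/((21*(1 + 2*21))) = (1 + 7*0)/((21*(1 + 42))) = (1 + 0)/((21*43)) = 1/903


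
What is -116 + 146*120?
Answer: 17404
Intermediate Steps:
-116 + 146*120 = -116 + 17520 = 17404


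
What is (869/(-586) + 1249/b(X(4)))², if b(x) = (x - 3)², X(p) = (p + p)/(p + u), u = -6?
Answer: 475179984889/824493796 ≈ 576.33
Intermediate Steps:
X(p) = 2*p/(-6 + p) (X(p) = (p + p)/(p - 6) = (2*p)/(-6 + p) = 2*p/(-6 + p))
b(x) = (-3 + x)²
(869/(-586) + 1249/b(X(4)))² = (869/(-586) + 1249/((-3 + 2*4/(-6 + 4))²))² = (869*(-1/586) + 1249/((-3 + 2*4/(-2))²))² = (-869/586 + 1249/((-3 + 2*4*(-½))²))² = (-869/586 + 1249/((-3 - 4)²))² = (-869/586 + 1249/((-7)²))² = (-869/586 + 1249/49)² = (689333/28714)² = 475179984889/824493796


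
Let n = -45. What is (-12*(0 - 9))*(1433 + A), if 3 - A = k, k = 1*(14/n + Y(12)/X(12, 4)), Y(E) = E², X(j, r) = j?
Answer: 769128/5 ≈ 1.5383e+5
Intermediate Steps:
k = 526/45 (k = 1*(14/(-45) + 12²/12) = 1*(14*(-1/45) + 144*(1/12)) = 1*(-14/45 + 12) = 1*(526/45) = 526/45 ≈ 11.689)
A = -391/45 (A = 3 - 1*526/45 = 3 - 526/45 = -391/45 ≈ -8.6889)
(-12*(0 - 9))*(1433 + A) = (-12*(0 - 9))*(1433 - 391/45) = -12*(-9)*(64094/45) = 108*(64094/45) = 769128/5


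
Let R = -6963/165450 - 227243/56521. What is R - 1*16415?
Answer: -51180404293941/3117133150 ≈ -16419.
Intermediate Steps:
R = -12663636691/3117133150 (R = -6963*1/165450 - 227243*1/56521 = -2321/55150 - 227243/56521 = -12663636691/3117133150 ≈ -4.0626)
R - 1*16415 = -12663636691/3117133150 - 1*16415 = -12663636691/3117133150 - 16415 = -51180404293941/3117133150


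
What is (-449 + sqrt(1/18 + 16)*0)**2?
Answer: 201601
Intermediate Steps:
(-449 + sqrt(1/18 + 16)*0)**2 = (-449 + sqrt(289/18)*0)**2 = (-449 + (17*sqrt(2)/6)*0)**2 = (-449 + 0)**2 = (-449)**2 = 201601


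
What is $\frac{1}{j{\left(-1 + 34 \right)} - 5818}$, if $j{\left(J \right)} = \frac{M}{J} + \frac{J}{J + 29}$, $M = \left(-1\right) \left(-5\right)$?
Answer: $- \frac{2046}{11902229} \approx -0.0001719$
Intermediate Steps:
$M = 5$
$j{\left(J \right)} = \frac{5}{J} + \frac{J}{29 + J}$ ($j{\left(J \right)} = \frac{5}{J} + \frac{J}{J + 29} = \frac{5}{J} + \frac{J}{29 + J}$)
$\frac{1}{j{\left(-1 + 34 \right)} - 5818} = \frac{1}{\frac{145 + \left(-1 + 34\right)^{2} + 5 \left(-1 + 34\right)}{\left(-1 + 34\right) \left(29 + \left(-1 + 34\right)\right)} - 5818} = \frac{1}{\frac{145 + 33^{2} + 5 \cdot 33}{33 \left(29 + 33\right)} - 5818} = \frac{1}{\frac{145 + 1089 + 165}{33 \cdot 62} - 5818} = \frac{1}{\frac{1}{33} \cdot \frac{1}{62} \cdot 1399 - 5818} = \frac{1}{\frac{1399}{2046} - 5818} = \frac{1}{- \frac{11902229}{2046}} = - \frac{2046}{11902229}$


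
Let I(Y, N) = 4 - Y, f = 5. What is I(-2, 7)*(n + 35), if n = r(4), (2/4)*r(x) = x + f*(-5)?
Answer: -42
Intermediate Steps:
r(x) = -50 + 2*x (r(x) = 2*(x + 5*(-5)) = 2*(x - 25) = 2*(-25 + x) = -50 + 2*x)
n = -42 (n = -50 + 2*4 = -50 + 8 = -42)
I(-2, 7)*(n + 35) = (4 - 1*(-2))*(-42 + 35) = (4 + 2)*(-7) = 6*(-7) = -42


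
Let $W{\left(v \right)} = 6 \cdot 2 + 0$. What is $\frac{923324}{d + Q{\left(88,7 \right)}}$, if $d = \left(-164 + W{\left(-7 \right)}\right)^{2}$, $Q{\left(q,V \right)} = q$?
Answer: $\frac{230831}{5798} \approx 39.812$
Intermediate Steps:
$W{\left(v \right)} = 12$ ($W{\left(v \right)} = 12 + 0 = 12$)
$d = 23104$ ($d = \left(-164 + 12\right)^{2} = \left(-152\right)^{2} = 23104$)
$\frac{923324}{d + Q{\left(88,7 \right)}} = \frac{923324}{23104 + 88} = \frac{923324}{23192} = 923324 \cdot \frac{1}{23192} = \frac{230831}{5798}$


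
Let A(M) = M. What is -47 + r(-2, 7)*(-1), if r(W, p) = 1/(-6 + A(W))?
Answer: -375/8 ≈ -46.875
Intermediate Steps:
r(W, p) = 1/(-6 + W)
-47 + r(-2, 7)*(-1) = -47 - 1/(-6 - 2) = -47 - 1/(-8) = -47 - 1/8*(-1) = -47 + 1/8 = -375/8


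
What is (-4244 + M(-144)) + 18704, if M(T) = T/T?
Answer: 14461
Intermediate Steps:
M(T) = 1
(-4244 + M(-144)) + 18704 = (-4244 + 1) + 18704 = -4243 + 18704 = 14461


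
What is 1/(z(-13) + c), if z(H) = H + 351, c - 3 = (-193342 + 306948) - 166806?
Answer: -1/52859 ≈ -1.8918e-5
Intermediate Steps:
c = -53197 (c = 3 + ((-193342 + 306948) - 166806) = 3 + (113606 - 166806) = 3 - 53200 = -53197)
z(H) = 351 + H
1/(z(-13) + c) = 1/((351 - 13) - 53197) = 1/(338 - 53197) = 1/(-52859) = -1/52859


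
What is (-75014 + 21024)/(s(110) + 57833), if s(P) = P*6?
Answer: -53990/58493 ≈ -0.92302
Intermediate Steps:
s(P) = 6*P
(-75014 + 21024)/(s(110) + 57833) = (-75014 + 21024)/(6*110 + 57833) = -53990/(660 + 57833) = -53990/58493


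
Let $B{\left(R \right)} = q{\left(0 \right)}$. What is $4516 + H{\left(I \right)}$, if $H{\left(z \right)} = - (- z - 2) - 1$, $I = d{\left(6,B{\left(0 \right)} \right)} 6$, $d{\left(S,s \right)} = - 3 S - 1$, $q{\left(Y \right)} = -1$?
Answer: $4403$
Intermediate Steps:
$B{\left(R \right)} = -1$
$d{\left(S,s \right)} = -1 - 3 S$
$I = -114$ ($I = \left(-1 - 18\right) 6 = \left(-19\right) 6 = -114$)
$H{\left(z \right)} = 1 + z$ ($H{\left(z \right)} = - (-2 - z) - 1 = \left(2 + z\right) - 1 = 1 + z$)
$4516 + H{\left(I \right)} = 4516 + \left(1 - 114\right) = 4516 - 113 = 4403$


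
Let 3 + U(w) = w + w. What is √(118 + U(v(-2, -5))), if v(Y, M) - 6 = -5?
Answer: 3*√13 ≈ 10.817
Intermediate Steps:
v(Y, M) = 1 (v(Y, M) = 6 - 5 = 1)
U(w) = -3 + 2*w (U(w) = -3 + (w + w) = -3 + 2*w)
√(118 + U(v(-2, -5))) = √(118 + (-3 + 2*1)) = √(118 + (-3 + 2)) = √(118 - 1) = √117 = 3*√13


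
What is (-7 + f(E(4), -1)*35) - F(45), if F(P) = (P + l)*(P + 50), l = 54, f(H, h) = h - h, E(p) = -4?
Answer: -9412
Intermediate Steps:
f(H, h) = 0
F(P) = (50 + P)*(54 + P) (F(P) = (P + 54)*(P + 50) = (54 + P)*(50 + P) = (50 + P)*(54 + P))
(-7 + f(E(4), -1)*35) - F(45) = (-7 + 0*35) - (2700 + 45² + 104*45) = (-7 + 0) - (2700 + 2025 + 4680) = -7 - 1*9405 = -7 - 9405 = -9412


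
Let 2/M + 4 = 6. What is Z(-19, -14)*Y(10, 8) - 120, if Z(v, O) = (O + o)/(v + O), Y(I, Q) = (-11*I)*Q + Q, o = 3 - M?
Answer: -4808/11 ≈ -437.09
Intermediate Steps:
M = 1 (M = 2/(-4 + 6) = 2/2 = 2*(½) = 1)
o = 2 (o = 3 - 1*1 = 3 - 1 = 2)
Y(I, Q) = Q - 11*I*Q (Y(I, Q) = -11*I*Q + Q = Q - 11*I*Q)
Z(v, O) = (2 + O)/(O + v) (Z(v, O) = (O + 2)/(v + O) = (2 + O)/(O + v))
Z(-19, -14)*Y(10, 8) - 120 = ((2 - 14)/(-14 - 19))*(8*(1 - 11*10)) - 120 = (-12/(-33))*(8*(1 - 110)) - 120 = (-1/33*(-12))*(8*(-109)) - 120 = (4/11)*(-872) - 120 = -3488/11 - 120 = -4808/11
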